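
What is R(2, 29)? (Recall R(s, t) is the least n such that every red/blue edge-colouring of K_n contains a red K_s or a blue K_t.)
R(2, 29) = 29

R(2, k) = k for all k ≥ 2: in a 2-colouring of K_k, either some edge is red (a red K_2) or all edges are blue (a blue K_k). And K_{28} coloured all-blue has no blue K_29, so R(2, 29) > 28. Hence R(2, 29) = 29.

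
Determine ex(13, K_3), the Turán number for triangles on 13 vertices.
ex(13, K_3) = ⌊13^2/4⌋ = 42

Mantel (1907): a triangle-free graph on n vertices has at most ⌊n^2/4⌋ edges, with equality for the complete bipartite graph K_{⌊n/2⌋, ⌈n/2⌉}. For n = 13: ⌊13^2/4⌋ = ⌊169/4⌋ = 42. The extremal graph is K_{6, 7}, which has 6·7 = 42 edges.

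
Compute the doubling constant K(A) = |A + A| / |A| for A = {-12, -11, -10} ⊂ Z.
K = |A + A| / |A| = 5/3

Enumerate A + A = {a + b : a, b ∈ A}. With |A| = 3, there are |A|^2 = 9 ordered sum pairs; collecting distinct values, A + A = {-24, -23, -22, -21, -20}, so |A + A| = 5. Thus K = 5/3. Here |A + A| = 2|A| − 1 = 5, the minimum possible — so K = 5/3 is minimal, which holds iff A is an arithmetic progression.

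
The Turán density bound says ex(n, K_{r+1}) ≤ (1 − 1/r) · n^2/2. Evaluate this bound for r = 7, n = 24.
Turán density bound = (6/7) · 24^2/2 = 1728/7 ≈ 246.8571

Turán's theorem: ex(n, K_{r+1}) is achieved by the complete r-partite Turán graph T(n, r) with parts as balanced as possible, and is at most (1 − 1/r) · n^2/2. For r = 7, n = 24: the density bound is (6/7) · 576/2 = 1728/7 ≈ 246.8571. The integer-valued extremum is e(T(24, 7)) = 246, which is strictly less than the density bound 1728/7 since 7 ∤ 24 (the parts of T(24, 7) cannot all be equal).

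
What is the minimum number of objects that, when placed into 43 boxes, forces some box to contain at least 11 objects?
n = (11 − 1)·43 + 1 = 431

By the generalised pigeonhole principle, to guarantee some box contains ≥ r objects we need more than (r − 1) · k objects total. Threshold: n = (r − 1) · k + 1. With r = 11 and k = 43: n = 10 · 43 + 1 = 430 + 1 = 431. For n = 430 = 10 · 43, we can put exactly 10 objects in every box, avoiding 11 in any single one — so 431 is tight.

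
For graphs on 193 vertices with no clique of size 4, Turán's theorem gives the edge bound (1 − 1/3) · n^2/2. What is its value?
Turán density bound = (2/3) · 193^2/2 = 37249/3 ≈ 12416.3333

Turán's theorem: ex(n, K_{r+1}) is achieved by the complete r-partite Turán graph T(n, r) with parts as balanced as possible, and is at most (1 − 1/r) · n^2/2. For r = 3, n = 193: the density bound is (2/3) · 37249/2 = 37249/3 ≈ 12416.3333. The integer-valued extremum is e(T(193, 3)) = 12416, which is strictly less than the density bound 37249/3 since 3 ∤ 193 (the parts of T(193, 3) cannot all be equal).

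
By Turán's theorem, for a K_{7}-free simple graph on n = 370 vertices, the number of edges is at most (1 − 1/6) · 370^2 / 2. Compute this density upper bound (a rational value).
Turán density bound = (5/6) · 370^2/2 = 171125/3 ≈ 57041.6667

Turán's theorem: ex(n, K_{r+1}) is achieved by the complete r-partite Turán graph T(n, r) with parts as balanced as possible, and is at most (1 − 1/r) · n^2/2. For r = 6, n = 370: the density bound is (5/6) · 136900/2 = 171125/3 ≈ 57041.6667. The integer-valued extremum is e(T(370, 6)) = 57041, which is strictly less than the density bound 171125/3 since 6 ∤ 370 (the parts of T(370, 6) cannot all be equal).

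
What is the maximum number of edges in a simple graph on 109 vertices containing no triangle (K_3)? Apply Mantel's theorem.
ex(109, K_3) = ⌊109^2/4⌋ = 2970

Mantel (1907): a triangle-free graph on n vertices has at most ⌊n^2/4⌋ edges, with equality for the complete bipartite graph K_{⌊n/2⌋, ⌈n/2⌉}. For n = 109: ⌊109^2/4⌋ = ⌊11881/4⌋ = 2970. The extremal graph is K_{54, 55}, which has 54·55 = 2970 edges.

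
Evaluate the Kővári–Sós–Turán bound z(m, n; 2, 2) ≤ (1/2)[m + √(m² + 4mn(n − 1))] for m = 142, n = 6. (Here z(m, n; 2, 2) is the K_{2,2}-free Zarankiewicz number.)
z(142, 6; 2, 2) ≤ (1/2)[142 + √(142² + 4·142·6·5)] = (1/2)[142 + √37204] = 167.4417

Kővári–Sós–Turán: let r_1, ..., r_142 be the row sums and z = Σ r_i the total number of 1s. Each pair of columns can share at most one row with both entries 1 (else a 2×2 all-ones block appears), so Σ_i C(r_i, 2) ≤ C(6, 2) = 15. By convexity Σ_i C(r_i, 2) ≥ 142·C(z/142, 2) = z(z − 142)/(2·142), giving z² − 142z − 142·6·5 ≤ 0 and hence z ≤ (1/2)[142 + √(20164 + 4·4260)] = (1/2)[142 + √37204] ≈ (1/2)(142 + 192.8834) = 167.4417.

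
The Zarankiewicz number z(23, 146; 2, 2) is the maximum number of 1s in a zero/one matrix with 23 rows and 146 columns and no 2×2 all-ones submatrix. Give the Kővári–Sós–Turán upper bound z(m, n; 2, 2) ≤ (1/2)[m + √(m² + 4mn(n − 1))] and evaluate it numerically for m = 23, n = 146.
z(23, 146; 2, 2) ≤ (1/2)[23 + √(23² + 4·23·146·145)] = (1/2)[23 + √1948169] = 709.3841

Kővári–Sós–Turán: let r_1, ..., r_23 be the row sums and z = Σ r_i the total number of 1s. Each pair of columns can share at most one row with both entries 1 (else a 2×2 all-ones block appears), so Σ_i C(r_i, 2) ≤ C(146, 2) = 10585. By convexity Σ_i C(r_i, 2) ≥ 23·C(z/23, 2) = z(z − 23)/(2·23), giving z² − 23z − 23·146·145 ≤ 0 and hence z ≤ (1/2)[23 + √(529 + 4·486910)] = (1/2)[23 + √1948169] ≈ (1/2)(23 + 1395.7682) = 709.3841.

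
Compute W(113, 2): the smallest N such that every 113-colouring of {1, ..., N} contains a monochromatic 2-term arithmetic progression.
W(113, 2) = 113 + 1 = 114

A 2-term AP is any pair of integers, so a monochromatic 2-AP exists iff some colour is used at least twice. With 113 colours, the colouring i ↦ i on {1, ..., 113} uses each colour once, avoiding any monochromatic pair, so W(113, 2) > 113. For {1, ..., 114}, pigeonhole forces two integers of the same colour, which form a monochromatic 2-AP. Hence W(113, 2) = 114.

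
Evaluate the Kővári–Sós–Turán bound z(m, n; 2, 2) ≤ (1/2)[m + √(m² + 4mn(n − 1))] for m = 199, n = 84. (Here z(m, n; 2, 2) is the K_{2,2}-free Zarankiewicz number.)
z(199, 84; 2, 2) ≤ (1/2)[199 + √(199² + 4·199·84·83)] = (1/2)[199 + √5589313] = 1281.5864

Kővári–Sós–Turán: let r_1, ..., r_199 be the row sums and z = Σ r_i the total number of 1s. Each pair of columns can share at most one row with both entries 1 (else a 2×2 all-ones block appears), so Σ_i C(r_i, 2) ≤ C(84, 2) = 3486. By convexity Σ_i C(r_i, 2) ≥ 199·C(z/199, 2) = z(z − 199)/(2·199), giving z² − 199z − 199·84·83 ≤ 0 and hence z ≤ (1/2)[199 + √(39601 + 4·1387428)] = (1/2)[199 + √5589313] ≈ (1/2)(199 + 2364.1728) = 1281.5864.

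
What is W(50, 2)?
W(50, 2) = 50 + 1 = 51

A 2-term AP is any pair of integers, so a monochromatic 2-AP exists iff some colour is used at least twice. With 50 colours, the colouring i ↦ i on {1, ..., 50} uses each colour once, avoiding any monochromatic pair, so W(50, 2) > 50. For {1, ..., 51}, pigeonhole forces two integers of the same colour, which form a monochromatic 2-AP. Hence W(50, 2) = 51.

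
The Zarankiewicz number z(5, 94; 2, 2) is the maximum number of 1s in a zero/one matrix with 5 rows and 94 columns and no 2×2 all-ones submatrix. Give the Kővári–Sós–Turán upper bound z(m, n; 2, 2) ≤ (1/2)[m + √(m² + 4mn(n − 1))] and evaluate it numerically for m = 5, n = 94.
z(5, 94; 2, 2) ≤ (1/2)[5 + √(5² + 4·5·94·93)] = (1/2)[5 + √174865] = 211.5843

Kővári–Sós–Turán: let r_1, ..., r_5 be the row sums and z = Σ r_i the total number of 1s. Each pair of columns can share at most one row with both entries 1 (else a 2×2 all-ones block appears), so Σ_i C(r_i, 2) ≤ C(94, 2) = 4371. By convexity Σ_i C(r_i, 2) ≥ 5·C(z/5, 2) = z(z − 5)/(2·5), giving z² − 5z − 5·94·93 ≤ 0 and hence z ≤ (1/2)[5 + √(25 + 4·43710)] = (1/2)[5 + √174865] ≈ (1/2)(5 + 418.1686) = 211.5843.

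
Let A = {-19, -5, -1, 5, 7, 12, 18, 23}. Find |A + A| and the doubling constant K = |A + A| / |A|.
K = |A + A| / |A| = 33/8

Enumerate A + A = {a + b : a, b ∈ A}. With |A| = 8, there are |A|^2 = 64 ordered sum pairs; collecting distinct values, A + A = {-38, -24, -20, -14, -12, -10, -7, -6, -2, -1, 0, 2, 4, 6, 7, 10, 11, 12, 13, 14, 17, 18, 19, 22, 23, 24, 25, 28, 30, 35, 36, 41, 46}, so |A + A| = 33. Thus K = 33/8. For comparison, the minimum possible |A + A| over all 8-element sets is 2·8 − 1 = 15 (so min K = 15/8), attained only by arithmetic progressions.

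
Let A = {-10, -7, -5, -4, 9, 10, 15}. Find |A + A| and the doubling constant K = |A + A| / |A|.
K = |A + A| / |A| = 25/7

Enumerate A + A = {a + b : a, b ∈ A}. With |A| = 7, there are |A|^2 = 49 ordered sum pairs; collecting distinct values, A + A = {-20, -17, -15, -14, -12, -11, -10, -9, -8, -1, 0, 2, 3, 4, 5, 6, 8, 10, 11, 18, 19, 20, 24, 25, 30}, so |A + A| = 25. Thus K = 25/7. For comparison, the minimum possible |A + A| over all 7-element sets is 2·7 − 1 = 13 (so min K = 13/7), attained only by arithmetic progressions.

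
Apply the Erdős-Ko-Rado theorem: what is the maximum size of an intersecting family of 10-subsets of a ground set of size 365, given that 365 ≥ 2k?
max |F| = C(364, 9) = 279807233988854572

Erdős-Ko-Rado (1961): when n ≥ 2k, max |F| = C(n−1, k−1). The bound is attained by the star {A : i ∈ A} for any fixed i ∈ [n]. Here C(365−1, 10−1) = C(364, 9) = 279807233988854572.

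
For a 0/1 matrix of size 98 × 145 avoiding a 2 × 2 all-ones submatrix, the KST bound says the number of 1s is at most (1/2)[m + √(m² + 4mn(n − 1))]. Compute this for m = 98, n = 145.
z(98, 145; 2, 2) ≤ (1/2)[98 + √(98² + 4·98·145·144)] = (1/2)[98 + √8194564] = 1480.3074

Kővári–Sós–Turán: let r_1, ..., r_98 be the row sums and z = Σ r_i the total number of 1s. Each pair of columns can share at most one row with both entries 1 (else a 2×2 all-ones block appears), so Σ_i C(r_i, 2) ≤ C(145, 2) = 10440. By convexity Σ_i C(r_i, 2) ≥ 98·C(z/98, 2) = z(z − 98)/(2·98), giving z² − 98z − 98·145·144 ≤ 0 and hence z ≤ (1/2)[98 + √(9604 + 4·2046240)] = (1/2)[98 + √8194564] ≈ (1/2)(98 + 2862.6149) = 1480.3074.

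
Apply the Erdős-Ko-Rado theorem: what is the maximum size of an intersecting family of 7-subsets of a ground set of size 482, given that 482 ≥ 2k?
max |F| = C(481, 6) = 16670267127696

The Erdős-Ko-Rado theorem states: for n ≥ 2k, an intersecting family of k-subsets of an n-element set has size at most C(n − 1, k − 1), with equality for 'star' families {A ⊆ [n] : |A| = k, i ∈ A} (fix an element i). For n = 482, k = 7: C(481, 6) = 16670267127696.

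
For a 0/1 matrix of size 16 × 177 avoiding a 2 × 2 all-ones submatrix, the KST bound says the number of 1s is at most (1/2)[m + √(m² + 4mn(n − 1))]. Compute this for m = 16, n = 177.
z(16, 177; 2, 2) ≤ (1/2)[16 + √(16² + 4·16·177·176)] = (1/2)[16 + √1993984] = 714.0425

Kővári–Sós–Turán: let r_1, ..., r_16 be the row sums and z = Σ r_i the total number of 1s. Each pair of columns can share at most one row with both entries 1 (else a 2×2 all-ones block appears), so Σ_i C(r_i, 2) ≤ C(177, 2) = 15576. By convexity Σ_i C(r_i, 2) ≥ 16·C(z/16, 2) = z(z − 16)/(2·16), giving z² − 16z − 16·177·176 ≤ 0 and hence z ≤ (1/2)[16 + √(256 + 4·498432)] = (1/2)[16 + √1993984] ≈ (1/2)(16 + 1412.085) = 714.0425.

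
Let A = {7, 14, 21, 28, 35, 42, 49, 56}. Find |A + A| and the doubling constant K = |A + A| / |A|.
K = |A + A| / |A| = 15/8

Enumerate A + A = {a + b : a, b ∈ A}. With |A| = 8, there are |A|^2 = 64 ordered sum pairs; collecting distinct values, A + A = {14, 21, 28, 35, 42, 49, 56, 63, 70, 77, 84, 91, 98, 105, 112}, so |A + A| = 15. Thus K = 15/8. Here |A + A| = 2|A| − 1 = 15, the minimum possible — so K = 15/8 is minimal, which holds iff A is an arithmetic progression.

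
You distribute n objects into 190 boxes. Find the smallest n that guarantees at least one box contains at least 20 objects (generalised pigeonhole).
n = (20 − 1)·190 + 1 = 3611

By the generalised pigeonhole principle, to guarantee some box contains ≥ r objects we need more than (r − 1) · k objects total. Threshold: n = (r − 1) · k + 1. With r = 20 and k = 190: n = 19 · 190 + 1 = 3610 + 1 = 3611. For n = 3610 = 19 · 190, we can put exactly 19 objects in every box, avoiding 20 in any single one — so 3611 is tight.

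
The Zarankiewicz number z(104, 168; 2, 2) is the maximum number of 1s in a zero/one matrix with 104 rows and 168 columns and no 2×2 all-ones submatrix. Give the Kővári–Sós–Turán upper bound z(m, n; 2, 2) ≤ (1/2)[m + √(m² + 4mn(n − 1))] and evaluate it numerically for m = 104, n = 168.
z(104, 168; 2, 2) ≤ (1/2)[104 + √(104² + 4·104·168·167)] = (1/2)[104 + √11682112] = 1760.9552

Kővári–Sós–Turán: let r_1, ..., r_104 be the row sums and z = Σ r_i the total number of 1s. Each pair of columns can share at most one row with both entries 1 (else a 2×2 all-ones block appears), so Σ_i C(r_i, 2) ≤ C(168, 2) = 14028. By convexity Σ_i C(r_i, 2) ≥ 104·C(z/104, 2) = z(z − 104)/(2·104), giving z² − 104z − 104·168·167 ≤ 0 and hence z ≤ (1/2)[104 + √(10816 + 4·2917824)] = (1/2)[104 + √11682112] ≈ (1/2)(104 + 3417.9105) = 1760.9552.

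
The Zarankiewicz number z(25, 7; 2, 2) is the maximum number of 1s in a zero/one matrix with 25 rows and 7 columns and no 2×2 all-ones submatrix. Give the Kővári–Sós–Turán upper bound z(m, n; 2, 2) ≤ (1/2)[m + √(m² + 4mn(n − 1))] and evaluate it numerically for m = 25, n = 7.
z(25, 7; 2, 2) ≤ (1/2)[25 + √(25² + 4·25·7·6)] = (1/2)[25 + √4825] = 47.2311

Kővári–Sós–Turán: let r_1, ..., r_25 be the row sums and z = Σ r_i the total number of 1s. Each pair of columns can share at most one row with both entries 1 (else a 2×2 all-ones block appears), so Σ_i C(r_i, 2) ≤ C(7, 2) = 21. By convexity Σ_i C(r_i, 2) ≥ 25·C(z/25, 2) = z(z − 25)/(2·25), giving z² − 25z − 25·7·6 ≤ 0 and hence z ≤ (1/2)[25 + √(625 + 4·1050)] = (1/2)[25 + √4825] ≈ (1/2)(25 + 69.4622) = 47.2311.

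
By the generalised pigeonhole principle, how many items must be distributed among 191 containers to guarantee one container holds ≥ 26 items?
n = (26 − 1)·191 + 1 = 4776

By the generalised pigeonhole principle, to guarantee some box contains ≥ r objects we need more than (r − 1) · k objects total. Threshold: n = (r − 1) · k + 1. With r = 26 and k = 191: n = 25 · 191 + 1 = 4775 + 1 = 4776. For n = 4775 = 25 · 191, we can put exactly 25 objects in every box, avoiding 26 in any single one — so 4776 is tight.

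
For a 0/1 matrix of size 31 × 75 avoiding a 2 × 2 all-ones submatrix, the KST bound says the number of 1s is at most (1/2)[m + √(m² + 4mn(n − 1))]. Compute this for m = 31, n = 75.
z(31, 75; 2, 2) ≤ (1/2)[31 + √(31² + 4·31·75·74)] = (1/2)[31 + √689161] = 430.5786

Kővári–Sós–Turán: let r_1, ..., r_31 be the row sums and z = Σ r_i the total number of 1s. Each pair of columns can share at most one row with both entries 1 (else a 2×2 all-ones block appears), so Σ_i C(r_i, 2) ≤ C(75, 2) = 2775. By convexity Σ_i C(r_i, 2) ≥ 31·C(z/31, 2) = z(z − 31)/(2·31), giving z² − 31z − 31·75·74 ≤ 0 and hence z ≤ (1/2)[31 + √(961 + 4·172050)] = (1/2)[31 + √689161] ≈ (1/2)(31 + 830.1572) = 430.5786.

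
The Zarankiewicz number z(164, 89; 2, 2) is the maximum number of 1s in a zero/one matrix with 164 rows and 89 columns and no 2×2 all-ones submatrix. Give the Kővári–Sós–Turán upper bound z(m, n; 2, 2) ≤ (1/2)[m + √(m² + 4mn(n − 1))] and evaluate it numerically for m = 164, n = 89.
z(164, 89; 2, 2) ≤ (1/2)[164 + √(164² + 4·164·89·88)] = (1/2)[164 + √5164688] = 1218.2975

Kővári–Sós–Turán: let r_1, ..., r_164 be the row sums and z = Σ r_i the total number of 1s. Each pair of columns can share at most one row with both entries 1 (else a 2×2 all-ones block appears), so Σ_i C(r_i, 2) ≤ C(89, 2) = 3916. By convexity Σ_i C(r_i, 2) ≥ 164·C(z/164, 2) = z(z − 164)/(2·164), giving z² − 164z − 164·89·88 ≤ 0 and hence z ≤ (1/2)[164 + √(26896 + 4·1284448)] = (1/2)[164 + √5164688] ≈ (1/2)(164 + 2272.595) = 1218.2975.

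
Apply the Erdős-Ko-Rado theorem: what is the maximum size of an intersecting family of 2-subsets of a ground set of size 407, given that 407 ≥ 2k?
max |F| = C(406, 1) = 406

Erdős-Ko-Rado (1961): when n ≥ 2k, max |F| = C(n−1, k−1). The bound is attained by the star {A : i ∈ A} for any fixed i ∈ [n]. Here C(407−1, 2−1) = C(406, 1) = 406.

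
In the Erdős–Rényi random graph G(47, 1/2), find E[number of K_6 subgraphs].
E[# K_6] = C(47, 6) · (1/2)^C(6, 2) = 10737573 / 2^15 ≈ 327.684723

For each 6-subset S of vertices (there are C(47, 6) = 10737573 such S), let X_S = 1 if S induces a K_6 (all C(6, 2) = 15 edges present). Then P(X_S = 1) = (1/2)^15 = 1/32768. By linearity of expectation, E[# K_6] = C(47, 6) · (1/2)^15 = 10737573 / 32768 ≈ 327.684723.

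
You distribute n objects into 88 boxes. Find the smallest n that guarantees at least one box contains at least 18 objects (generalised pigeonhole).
n = (18 − 1)·88 + 1 = 1497

By the generalised pigeonhole principle, to guarantee some box contains ≥ r objects we need more than (r − 1) · k objects total. Threshold: n = (r − 1) · k + 1. With r = 18 and k = 88: n = 17 · 88 + 1 = 1496 + 1 = 1497. For n = 1496 = 17 · 88, we can put exactly 17 objects in every box, avoiding 18 in any single one — so 1497 is tight.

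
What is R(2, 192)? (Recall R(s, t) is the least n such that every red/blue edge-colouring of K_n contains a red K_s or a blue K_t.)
R(2, 192) = 192

R(2, k) = k for all k ≥ 2: in a 2-colouring of K_k, either some edge is red (a red K_2) or all edges are blue (a blue K_k). And K_{191} coloured all-blue has no blue K_192, so R(2, 192) > 191. Hence R(2, 192) = 192.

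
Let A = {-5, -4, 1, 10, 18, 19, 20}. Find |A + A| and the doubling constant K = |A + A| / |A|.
K = |A + A| / |A| = 24/7

Enumerate A + A = {a + b : a, b ∈ A}. With |A| = 7, there are |A|^2 = 49 ordered sum pairs; collecting distinct values, A + A = {-10, -9, -8, -4, -3, 2, 5, 6, 11, 13, 14, 15, 16, 19, 20, 21, 28, 29, 30, 36, 37, 38, 39, 40}, so |A + A| = 24. Thus K = 24/7. For comparison, the minimum possible |A + A| over all 7-element sets is 2·7 − 1 = 13 (so min K = 13/7), attained only by arithmetic progressions.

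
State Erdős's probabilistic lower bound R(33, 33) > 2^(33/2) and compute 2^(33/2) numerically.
2^(33/2) = 92681.9; so R(33, 33) > 92681.9

Colour each edge of K_n uniformly at random with red/blue. The expected number of monochromatic K_33 is C(n, 33) · 2 · 2^(−C(33,2)). If C(n, 33) · 2^(1 − C(33,2)) < 1, then with positive probability no monochromatic K_33 exists, so R(33, 33) > n. The standard estimate C(n, 33) ≤ n^33/33! shows this inequality holds whenever n ≤ 2^(33/2) (since 33! · 2^(C(33,2) − 1) > 2^(33^2/2) ≥ n^33). Hence R(33, 33) > 2^(33/2) = 92681.9.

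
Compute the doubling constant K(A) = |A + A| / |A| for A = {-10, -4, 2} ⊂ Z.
K = |A + A| / |A| = 5/3

Enumerate A + A = {a + b : a, b ∈ A}. With |A| = 3, there are |A|^2 = 9 ordered sum pairs; collecting distinct values, A + A = {-20, -14, -8, -2, 4}, so |A + A| = 5. Thus K = 5/3. Here |A + A| = 2|A| − 1 = 5, the minimum possible — so K = 5/3 is minimal, which holds iff A is an arithmetic progression.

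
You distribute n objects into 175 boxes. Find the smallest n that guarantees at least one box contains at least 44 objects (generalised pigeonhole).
n = (44 − 1)·175 + 1 = 7526

By the generalised pigeonhole principle, to guarantee some box contains ≥ r objects we need more than (r − 1) · k objects total. Threshold: n = (r − 1) · k + 1. With r = 44 and k = 175: n = 43 · 175 + 1 = 7525 + 1 = 7526. For n = 7525 = 43 · 175, we can put exactly 43 objects in every box, avoiding 44 in any single one — so 7526 is tight.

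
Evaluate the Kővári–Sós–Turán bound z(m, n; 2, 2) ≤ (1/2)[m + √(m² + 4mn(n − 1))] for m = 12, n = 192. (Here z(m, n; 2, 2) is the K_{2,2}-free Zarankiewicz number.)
z(12, 192; 2, 2) ≤ (1/2)[12 + √(12² + 4·12·192·191)] = (1/2)[12 + √1760400] = 669.4003

Kővári–Sós–Turán: let r_1, ..., r_12 be the row sums and z = Σ r_i the total number of 1s. Each pair of columns can share at most one row with both entries 1 (else a 2×2 all-ones block appears), so Σ_i C(r_i, 2) ≤ C(192, 2) = 18336. By convexity Σ_i C(r_i, 2) ≥ 12·C(z/12, 2) = z(z − 12)/(2·12), giving z² − 12z − 12·192·191 ≤ 0 and hence z ≤ (1/2)[12 + √(144 + 4·440064)] = (1/2)[12 + √1760400] ≈ (1/2)(12 + 1326.8007) = 669.4003.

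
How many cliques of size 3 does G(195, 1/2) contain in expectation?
E[# K_3] = C(195, 3) · (1/2)^C(3, 2) = 1216865 / 2^3 = 152108.125

For each 3-subset S of vertices (there are C(195, 3) = 1216865 such S), let X_S = 1 if S induces a K_3 (all C(3, 2) = 3 edges present). Then P(X_S = 1) = (1/2)^3 = 1/8. By linearity of expectation, E[# K_3] = C(195, 3) · (1/2)^3 = 1216865 / 8 = 152108.125.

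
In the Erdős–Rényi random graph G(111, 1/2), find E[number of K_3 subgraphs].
E[# K_3] = C(111, 3) · (1/2)^C(3, 2) = 221815 / 2^3 = 27726.875

For each 3-subset S of vertices (there are C(111, 3) = 221815 such S), let X_S = 1 if S induces a K_3 (all C(3, 2) = 3 edges present). Then P(X_S = 1) = (1/2)^3 = 1/8. By linearity of expectation, E[# K_3] = C(111, 3) · (1/2)^3 = 221815 / 8 = 27726.875.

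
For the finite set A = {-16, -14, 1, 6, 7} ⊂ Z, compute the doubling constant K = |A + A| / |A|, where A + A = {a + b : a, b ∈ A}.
K = |A + A| / |A| = 15/5 = 3

Enumerate A + A = {a + b : a, b ∈ A}. With |A| = 5, there are |A|^2 = 25 ordered sum pairs; collecting distinct values, A + A = {-32, -30, -28, -15, -13, -10, -9, -8, -7, 2, 7, 8, 12, 13, 14}, so |A + A| = 15. Thus K = 15/5 = 3. For comparison, the minimum possible |A + A| over all 5-element sets is 2·5 − 1 = 9 (so min K = 9/5), attained only by arithmetic progressions.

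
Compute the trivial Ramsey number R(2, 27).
R(2, 27) = 27

R(2, k) = k for all k ≥ 2: in a 2-colouring of K_k, either some edge is red (a red K_2) or all edges are blue (a blue K_k). And K_{26} coloured all-blue has no blue K_27, so R(2, 27) > 26. Hence R(2, 27) = 27.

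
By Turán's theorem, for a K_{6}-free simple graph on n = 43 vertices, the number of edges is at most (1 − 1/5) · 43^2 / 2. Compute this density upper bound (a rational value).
Turán density bound = (4/5) · 43^2/2 = 3698/5 ≈ 739.6

Turán's theorem: ex(n, K_{r+1}) is achieved by the complete r-partite Turán graph T(n, r) with parts as balanced as possible, and is at most (1 − 1/r) · n^2/2. For r = 5, n = 43: the density bound is (4/5) · 1849/2 = 3698/5 ≈ 739.6. The integer-valued extremum is e(T(43, 5)) = 739, which is strictly less than the density bound 3698/5 since 5 ∤ 43 (the parts of T(43, 5) cannot all be equal).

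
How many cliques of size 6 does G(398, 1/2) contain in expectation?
E[# K_6] = C(398, 6) · (1/2)^C(6, 2) = 5315230907547 / 2^15 ≈ 162207974.473480

For each 6-subset S of vertices (there are C(398, 6) = 5315230907547 such S), let X_S = 1 if S induces a K_6 (all C(6, 2) = 15 edges present). Then P(X_S = 1) = (1/2)^15 = 1/32768. By linearity of expectation, E[# K_6] = C(398, 6) · (1/2)^15 = 5315230907547 / 32768 ≈ 162207974.473480.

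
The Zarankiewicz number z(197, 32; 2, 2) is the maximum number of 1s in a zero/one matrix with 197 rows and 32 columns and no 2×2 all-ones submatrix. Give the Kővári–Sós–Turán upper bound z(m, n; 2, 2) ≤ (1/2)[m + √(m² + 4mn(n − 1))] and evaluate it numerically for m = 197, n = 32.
z(197, 32; 2, 2) ≤ (1/2)[197 + √(197² + 4·197·32·31)] = (1/2)[197 + √820505] = 551.4087

Kővári–Sós–Turán: let r_1, ..., r_197 be the row sums and z = Σ r_i the total number of 1s. Each pair of columns can share at most one row with both entries 1 (else a 2×2 all-ones block appears), so Σ_i C(r_i, 2) ≤ C(32, 2) = 496. By convexity Σ_i C(r_i, 2) ≥ 197·C(z/197, 2) = z(z − 197)/(2·197), giving z² − 197z − 197·32·31 ≤ 0 and hence z ≤ (1/2)[197 + √(38809 + 4·195424)] = (1/2)[197 + √820505] ≈ (1/2)(197 + 905.8173) = 551.4087.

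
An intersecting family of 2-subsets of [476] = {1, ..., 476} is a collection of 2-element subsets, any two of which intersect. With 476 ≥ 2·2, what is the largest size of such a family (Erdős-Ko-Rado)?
max |F| = C(475, 1) = 475

The Erdős-Ko-Rado theorem states: for n ≥ 2k, an intersecting family of k-subsets of an n-element set has size at most C(n − 1, k − 1), with equality for 'star' families {A ⊆ [n] : |A| = k, i ∈ A} (fix an element i). For n = 476, k = 2: C(475, 1) = 475.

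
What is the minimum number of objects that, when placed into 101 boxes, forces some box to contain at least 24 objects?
n = (24 − 1)·101 + 1 = 2324

By the generalised pigeonhole principle, to guarantee some box contains ≥ r objects we need more than (r − 1) · k objects total. Threshold: n = (r − 1) · k + 1. With r = 24 and k = 101: n = 23 · 101 + 1 = 2323 + 1 = 2324. For n = 2323 = 23 · 101, we can put exactly 23 objects in every box, avoiding 24 in any single one — so 2324 is tight.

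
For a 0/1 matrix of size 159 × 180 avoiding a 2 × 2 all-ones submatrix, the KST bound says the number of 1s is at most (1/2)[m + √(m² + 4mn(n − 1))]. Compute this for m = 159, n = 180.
z(159, 180; 2, 2) ≤ (1/2)[159 + √(159² + 4·159·180·179)] = (1/2)[159 + √20517201] = 2344.2959

Kővári–Sós–Turán: let r_1, ..., r_159 be the row sums and z = Σ r_i the total number of 1s. Each pair of columns can share at most one row with both entries 1 (else a 2×2 all-ones block appears), so Σ_i C(r_i, 2) ≤ C(180, 2) = 16110. By convexity Σ_i C(r_i, 2) ≥ 159·C(z/159, 2) = z(z − 159)/(2·159), giving z² − 159z − 159·180·179 ≤ 0 and hence z ≤ (1/2)[159 + √(25281 + 4·5122980)] = (1/2)[159 + √20517201] ≈ (1/2)(159 + 4529.5917) = 2344.2959.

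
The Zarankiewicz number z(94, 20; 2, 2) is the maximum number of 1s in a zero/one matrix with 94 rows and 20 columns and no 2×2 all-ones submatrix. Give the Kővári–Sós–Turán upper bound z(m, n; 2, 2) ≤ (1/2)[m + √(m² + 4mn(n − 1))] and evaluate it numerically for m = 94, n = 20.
z(94, 20; 2, 2) ≤ (1/2)[94 + √(94² + 4·94·20·19)] = (1/2)[94 + √151716] = 241.7537

Kővári–Sós–Turán: let r_1, ..., r_94 be the row sums and z = Σ r_i the total number of 1s. Each pair of columns can share at most one row with both entries 1 (else a 2×2 all-ones block appears), so Σ_i C(r_i, 2) ≤ C(20, 2) = 190. By convexity Σ_i C(r_i, 2) ≥ 94·C(z/94, 2) = z(z − 94)/(2·94), giving z² − 94z − 94·20·19 ≤ 0 and hence z ≤ (1/2)[94 + √(8836 + 4·35720)] = (1/2)[94 + √151716] ≈ (1/2)(94 + 389.5074) = 241.7537.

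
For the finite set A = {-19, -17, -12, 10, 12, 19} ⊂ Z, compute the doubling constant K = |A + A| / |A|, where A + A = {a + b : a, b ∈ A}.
K = |A + A| / |A| = 19/6

Enumerate A + A = {a + b : a, b ∈ A}. With |A| = 6, there are |A|^2 = 36 ordered sum pairs; collecting distinct values, A + A = {-38, -36, -34, -31, -29, -24, -9, -7, -5, -2, 0, 2, 7, 20, 22, 24, 29, 31, 38}, so |A + A| = 19. Thus K = 19/6. For comparison, the minimum possible |A + A| over all 6-element sets is 2·6 − 1 = 11 (so min K = 11/6), attained only by arithmetic progressions.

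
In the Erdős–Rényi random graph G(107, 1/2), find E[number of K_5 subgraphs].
E[# K_5] = C(107, 5) · (1/2)^C(5, 2) = 106308566 / 2^10 = 53154283/512 ≈ 103816.958984

For each 5-subset S of vertices (there are C(107, 5) = 106308566 such S), let X_S = 1 if S induces a K_5 (all C(5, 2) = 10 edges present). Then P(X_S = 1) = (1/2)^10 = 1/1024. By linearity of expectation, E[# K_5] = C(107, 5) · (1/2)^10 = 106308566 / 1024 = 53154283/512 ≈ 103816.958984.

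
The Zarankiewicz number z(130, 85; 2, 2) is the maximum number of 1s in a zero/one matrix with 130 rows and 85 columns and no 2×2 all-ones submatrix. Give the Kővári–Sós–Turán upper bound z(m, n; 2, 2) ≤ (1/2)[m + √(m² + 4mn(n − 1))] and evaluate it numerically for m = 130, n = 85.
z(130, 85; 2, 2) ≤ (1/2)[130 + √(130² + 4·130·85·84)] = (1/2)[130 + √3729700] = 1030.6216

Kővári–Sós–Turán: let r_1, ..., r_130 be the row sums and z = Σ r_i the total number of 1s. Each pair of columns can share at most one row with both entries 1 (else a 2×2 all-ones block appears), so Σ_i C(r_i, 2) ≤ C(85, 2) = 3570. By convexity Σ_i C(r_i, 2) ≥ 130·C(z/130, 2) = z(z − 130)/(2·130), giving z² − 130z − 130·85·84 ≤ 0 and hence z ≤ (1/2)[130 + √(16900 + 4·928200)] = (1/2)[130 + √3729700] ≈ (1/2)(130 + 1931.2431) = 1030.6216.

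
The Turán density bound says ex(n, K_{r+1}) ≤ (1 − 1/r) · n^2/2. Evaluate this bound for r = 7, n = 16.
Turán density bound = (6/7) · 16^2/2 = 768/7 ≈ 109.7143

Turán's theorem: ex(n, K_{r+1}) is achieved by the complete r-partite Turán graph T(n, r) with parts as balanced as possible, and is at most (1 − 1/r) · n^2/2. For r = 7, n = 16: the density bound is (6/7) · 256/2 = 768/7 ≈ 109.7143. The integer-valued extremum is e(T(16, 7)) = 109, which is strictly less than the density bound 768/7 since 7 ∤ 16 (the parts of T(16, 7) cannot all be equal).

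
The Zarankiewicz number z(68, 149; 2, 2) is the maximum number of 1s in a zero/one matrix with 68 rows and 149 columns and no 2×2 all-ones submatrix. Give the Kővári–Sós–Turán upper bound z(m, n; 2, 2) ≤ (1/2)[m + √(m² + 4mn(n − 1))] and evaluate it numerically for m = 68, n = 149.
z(68, 149; 2, 2) ≤ (1/2)[68 + √(68² + 4·68·149·148)] = (1/2)[68 + √6002768] = 1259.0273

Kővári–Sós–Turán: let r_1, ..., r_68 be the row sums and z = Σ r_i the total number of 1s. Each pair of columns can share at most one row with both entries 1 (else a 2×2 all-ones block appears), so Σ_i C(r_i, 2) ≤ C(149, 2) = 11026. By convexity Σ_i C(r_i, 2) ≥ 68·C(z/68, 2) = z(z − 68)/(2·68), giving z² − 68z − 68·149·148 ≤ 0 and hence z ≤ (1/2)[68 + √(4624 + 4·1499536)] = (1/2)[68 + √6002768] ≈ (1/2)(68 + 2450.0547) = 1259.0273.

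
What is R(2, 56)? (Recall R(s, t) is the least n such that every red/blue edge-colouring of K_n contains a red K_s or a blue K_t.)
R(2, 56) = 56

R(2, k) = k for all k ≥ 2: in a 2-colouring of K_k, either some edge is red (a red K_2) or all edges are blue (a blue K_k). And K_{55} coloured all-blue has no blue K_56, so R(2, 56) > 55. Hence R(2, 56) = 56.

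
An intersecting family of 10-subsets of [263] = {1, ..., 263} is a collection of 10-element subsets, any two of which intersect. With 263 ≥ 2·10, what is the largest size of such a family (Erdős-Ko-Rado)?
max |F| = C(262, 9) = 13951425023606720

Erdős-Ko-Rado (1961): when n ≥ 2k, max |F| = C(n−1, k−1). The bound is attained by the star {A : i ∈ A} for any fixed i ∈ [n]. Here C(263−1, 10−1) = C(262, 9) = 13951425023606720.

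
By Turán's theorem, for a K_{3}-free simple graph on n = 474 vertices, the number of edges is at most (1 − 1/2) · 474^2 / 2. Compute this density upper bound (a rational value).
Turán density bound = (1/2) · 474^2/2 = 56169

Turán's theorem: ex(n, K_{r+1}) is achieved by the complete r-partite Turán graph T(n, r) with parts as balanced as possible, and is at most (1 − 1/r) · n^2/2. For r = 2, n = 474: the density bound is (1/2) · 224676/2 = 56169. Since 2 ∣ 474, the Turán graph T(474, 2) has parts of equal size 237, and its edge count e(T(474, 2)) = 56169 attains the density bound exactly.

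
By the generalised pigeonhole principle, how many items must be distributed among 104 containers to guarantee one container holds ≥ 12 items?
n = (12 − 1)·104 + 1 = 1145

By the generalised pigeonhole principle, to guarantee some box contains ≥ r objects we need more than (r − 1) · k objects total. Threshold: n = (r − 1) · k + 1. With r = 12 and k = 104: n = 11 · 104 + 1 = 1144 + 1 = 1145. For n = 1144 = 11 · 104, we can put exactly 11 objects in every box, avoiding 12 in any single one — so 1145 is tight.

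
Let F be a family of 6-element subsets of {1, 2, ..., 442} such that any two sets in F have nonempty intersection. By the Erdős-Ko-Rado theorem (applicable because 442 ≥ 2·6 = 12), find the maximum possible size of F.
max |F| = C(441, 5) = 135872037378

The Erdős-Ko-Rado theorem states: for n ≥ 2k, an intersecting family of k-subsets of an n-element set has size at most C(n − 1, k − 1), with equality for 'star' families {A ⊆ [n] : |A| = k, i ∈ A} (fix an element i). For n = 442, k = 6: C(441, 5) = 135872037378.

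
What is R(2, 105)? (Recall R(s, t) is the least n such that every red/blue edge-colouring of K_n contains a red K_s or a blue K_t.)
R(2, 105) = 105

R(2, k) = k for all k ≥ 2: in a 2-colouring of K_k, either some edge is red (a red K_2) or all edges are blue (a blue K_k). And K_{104} coloured all-blue has no blue K_105, so R(2, 105) > 104. Hence R(2, 105) = 105.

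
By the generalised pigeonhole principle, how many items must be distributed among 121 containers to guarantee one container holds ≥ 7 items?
n = (7 − 1)·121 + 1 = 727

By the generalised pigeonhole principle, to guarantee some box contains ≥ r objects we need more than (r − 1) · k objects total. Threshold: n = (r − 1) · k + 1. With r = 7 and k = 121: n = 6 · 121 + 1 = 726 + 1 = 727. For n = 726 = 6 · 121, we can put exactly 6 objects in every box, avoiding 7 in any single one — so 727 is tight.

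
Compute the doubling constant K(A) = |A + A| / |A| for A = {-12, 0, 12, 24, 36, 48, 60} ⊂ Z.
K = |A + A| / |A| = 13/7

Enumerate A + A = {a + b : a, b ∈ A}. With |A| = 7, there are |A|^2 = 49 ordered sum pairs; collecting distinct values, A + A = {-24, -12, 0, 12, 24, 36, 48, 60, 72, 84, 96, 108, 120}, so |A + A| = 13. Thus K = 13/7. Here |A + A| = 2|A| − 1 = 13, the minimum possible — so K = 13/7 is minimal, which holds iff A is an arithmetic progression.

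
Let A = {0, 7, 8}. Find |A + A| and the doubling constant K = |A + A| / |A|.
K = |A + A| / |A| = 6/3 = 2

Enumerate A + A = {a + b : a, b ∈ A}. With |A| = 3, there are |A|^2 = 9 ordered sum pairs; collecting distinct values, A + A = {0, 7, 8, 14, 15, 16}, so |A + A| = 6. Thus K = 6/3 = 2. For comparison, the minimum possible |A + A| over all 3-element sets is 2·3 − 1 = 5 (so min K = 5/3), attained only by arithmetic progressions.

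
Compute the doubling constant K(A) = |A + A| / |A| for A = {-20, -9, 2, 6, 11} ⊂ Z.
K = |A + A| / |A| = 14/5

Enumerate A + A = {a + b : a, b ∈ A}. With |A| = 5, there are |A|^2 = 25 ordered sum pairs; collecting distinct values, A + A = {-40, -29, -18, -14, -9, -7, -3, 2, 4, 8, 12, 13, 17, 22}, so |A + A| = 14. Thus K = 14/5. For comparison, the minimum possible |A + A| over all 5-element sets is 2·5 − 1 = 9 (so min K = 9/5), attained only by arithmetic progressions.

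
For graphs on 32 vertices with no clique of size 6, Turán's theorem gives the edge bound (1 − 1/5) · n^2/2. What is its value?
Turán density bound = (4/5) · 32^2/2 = 2048/5 ≈ 409.6

Turán's theorem: ex(n, K_{r+1}) is achieved by the complete r-partite Turán graph T(n, r) with parts as balanced as possible, and is at most (1 − 1/r) · n^2/2. For r = 5, n = 32: the density bound is (4/5) · 1024/2 = 2048/5 ≈ 409.6. The integer-valued extremum is e(T(32, 5)) = 409, which is strictly less than the density bound 2048/5 since 5 ∤ 32 (the parts of T(32, 5) cannot all be equal).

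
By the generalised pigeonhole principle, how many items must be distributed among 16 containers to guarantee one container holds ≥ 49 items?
n = (49 − 1)·16 + 1 = 769

By the generalised pigeonhole principle, to guarantee some box contains ≥ r objects we need more than (r − 1) · k objects total. Threshold: n = (r − 1) · k + 1. With r = 49 and k = 16: n = 48 · 16 + 1 = 768 + 1 = 769. For n = 768 = 48 · 16, we can put exactly 48 objects in every box, avoiding 49 in any single one — so 769 is tight.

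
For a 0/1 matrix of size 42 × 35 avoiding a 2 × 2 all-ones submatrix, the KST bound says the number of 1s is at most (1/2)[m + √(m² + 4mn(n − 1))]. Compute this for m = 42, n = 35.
z(42, 35; 2, 2) ≤ (1/2)[42 + √(42² + 4·42·35·34)] = (1/2)[42 + √201684] = 245.5462

Kővári–Sós–Turán: let r_1, ..., r_42 be the row sums and z = Σ r_i the total number of 1s. Each pair of columns can share at most one row with both entries 1 (else a 2×2 all-ones block appears), so Σ_i C(r_i, 2) ≤ C(35, 2) = 595. By convexity Σ_i C(r_i, 2) ≥ 42·C(z/42, 2) = z(z − 42)/(2·42), giving z² − 42z − 42·35·34 ≤ 0 and hence z ≤ (1/2)[42 + √(1764 + 4·49980)] = (1/2)[42 + √201684] ≈ (1/2)(42 + 449.0924) = 245.5462.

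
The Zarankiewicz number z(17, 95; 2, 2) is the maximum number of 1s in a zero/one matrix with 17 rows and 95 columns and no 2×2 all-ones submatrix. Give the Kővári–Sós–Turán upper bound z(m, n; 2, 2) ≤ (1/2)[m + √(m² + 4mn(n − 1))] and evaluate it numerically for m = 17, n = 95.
z(17, 95; 2, 2) ≤ (1/2)[17 + √(17² + 4·17·95·94)] = (1/2)[17 + √607529] = 398.2207

Kővári–Sós–Turán: let r_1, ..., r_17 be the row sums and z = Σ r_i the total number of 1s. Each pair of columns can share at most one row with both entries 1 (else a 2×2 all-ones block appears), so Σ_i C(r_i, 2) ≤ C(95, 2) = 4465. By convexity Σ_i C(r_i, 2) ≥ 17·C(z/17, 2) = z(z − 17)/(2·17), giving z² − 17z − 17·95·94 ≤ 0 and hence z ≤ (1/2)[17 + √(289 + 4·151810)] = (1/2)[17 + √607529] ≈ (1/2)(17 + 779.4415) = 398.2207.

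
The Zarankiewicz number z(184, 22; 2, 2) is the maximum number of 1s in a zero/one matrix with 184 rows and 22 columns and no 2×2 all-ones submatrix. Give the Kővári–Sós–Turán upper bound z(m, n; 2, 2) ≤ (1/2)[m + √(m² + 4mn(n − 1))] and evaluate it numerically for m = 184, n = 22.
z(184, 22; 2, 2) ≤ (1/2)[184 + √(184² + 4·184·22·21)] = (1/2)[184 + √373888] = 397.7319

Kővári–Sós–Turán: let r_1, ..., r_184 be the row sums and z = Σ r_i the total number of 1s. Each pair of columns can share at most one row with both entries 1 (else a 2×2 all-ones block appears), so Σ_i C(r_i, 2) ≤ C(22, 2) = 231. By convexity Σ_i C(r_i, 2) ≥ 184·C(z/184, 2) = z(z − 184)/(2·184), giving z² − 184z − 184·22·21 ≤ 0 and hence z ≤ (1/2)[184 + √(33856 + 4·85008)] = (1/2)[184 + √373888] ≈ (1/2)(184 + 611.4638) = 397.7319.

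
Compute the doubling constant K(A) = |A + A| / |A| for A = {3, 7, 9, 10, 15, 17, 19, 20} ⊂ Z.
K = |A + A| / |A| = 27/8

Enumerate A + A = {a + b : a, b ∈ A}. With |A| = 8, there are |A|^2 = 64 ordered sum pairs; collecting distinct values, A + A = {6, 10, 12, 13, 14, 16, 17, 18, 19, 20, 22, 23, 24, 25, 26, 27, 28, 29, 30, 32, 34, 35, 36, 37, 38, 39, 40}, so |A + A| = 27. Thus K = 27/8. For comparison, the minimum possible |A + A| over all 8-element sets is 2·8 − 1 = 15 (so min K = 15/8), attained only by arithmetic progressions.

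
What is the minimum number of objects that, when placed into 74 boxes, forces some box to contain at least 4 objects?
n = (4 − 1)·74 + 1 = 223

By the generalised pigeonhole principle, to guarantee some box contains ≥ r objects we need more than (r − 1) · k objects total. Threshold: n = (r − 1) · k + 1. With r = 4 and k = 74: n = 3 · 74 + 1 = 222 + 1 = 223. For n = 222 = 3 · 74, we can put exactly 3 objects in every box, avoiding 4 in any single one — so 223 is tight.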